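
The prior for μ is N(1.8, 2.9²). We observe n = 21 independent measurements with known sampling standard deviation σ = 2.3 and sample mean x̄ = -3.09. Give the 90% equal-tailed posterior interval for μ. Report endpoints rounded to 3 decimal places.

Posterior precision = 1/2.9² + 21/2.3² = 0.1189 + 3.9698 = 4.0887, so posterior SD = 0.4945.
Posterior mean = (1.8/2.9² + 21·-3.09/2.3²) / 4.0887 = -2.9478.
Interval: -2.9478 ± 1.645 × 0.4945 → [-3.761, -2.134].

[-3.761, -2.134]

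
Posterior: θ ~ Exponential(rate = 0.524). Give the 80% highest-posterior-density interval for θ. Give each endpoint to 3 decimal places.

[0.000, 3.071]

The exponential density is strictly decreasing on [0, ∞), so the HPD interval is anchored at 0: [0, q] with P(θ ≤ q) = 0.80.
q = −ln(1 − 0.80) / 0.524 = 1.6094 / 0.524 = 3.071.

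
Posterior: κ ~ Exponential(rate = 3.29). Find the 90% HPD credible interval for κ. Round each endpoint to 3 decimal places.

[0.000, 0.700]

The exponential density is strictly decreasing on [0, ∞), so the HPD interval is anchored at 0: [0, q] with P(κ ≤ q) = 0.90.
q = −ln(1 − 0.90) / 3.29 = 2.3026 / 3.29 = 0.700.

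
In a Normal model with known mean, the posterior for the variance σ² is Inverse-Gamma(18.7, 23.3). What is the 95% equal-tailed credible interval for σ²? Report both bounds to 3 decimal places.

Inverse-Gamma(18.7, 23.3) quantiles: F⁻¹(0.025) and F⁻¹(0.975).
Equivalently, 1/σ² ~ Gamma(18.7, rate = 23.3); invert its 0.975 and 0.025 quantiles.
Posterior mean ≈ 1.316, SD ≈ 0.322; a Normal approximation gives roughly [0.685, 1.948].
Exact: lower = 0.830; upper = 2.079.

[0.830, 2.079]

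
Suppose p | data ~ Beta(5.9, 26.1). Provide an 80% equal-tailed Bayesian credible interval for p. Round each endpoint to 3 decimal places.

[0.102, 0.275]

Posterior: Beta(5.9, 26.1).
Equal-tailed 80% interval: the 0.1 and 0.9 quantiles of Beta(5.9, 26.1).
Posterior mean ≈ 0.184, SD ≈ 0.068; a Normal approximation gives roughly [0.098, 0.271].
Exact: F⁻¹(0.1) = 0.102; F⁻¹(0.9) = 0.275.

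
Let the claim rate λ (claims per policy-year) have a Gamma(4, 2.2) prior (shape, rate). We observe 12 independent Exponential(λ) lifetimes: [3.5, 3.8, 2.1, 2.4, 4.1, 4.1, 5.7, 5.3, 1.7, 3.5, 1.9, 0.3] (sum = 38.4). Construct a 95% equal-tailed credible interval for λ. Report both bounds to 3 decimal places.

Posterior: Gamma(4+12, 2.2+38.4) = Gamma(16, 40.6) (shape, rate).
Equal-tailed 95% interval: Gamma(16, 40.6) quantiles at 0.025 and 0.975.
Posterior mean ≈ 0.394, SD ≈ 0.099; a Normal approximation gives roughly [0.201, 0.587].
Exact: lower = 0.225; upper = 0.609.

[0.225, 0.609]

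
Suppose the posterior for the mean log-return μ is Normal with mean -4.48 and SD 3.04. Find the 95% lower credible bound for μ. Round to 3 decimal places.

Need L with P(μ ≥ L) = 0.95: L = -4.48 − z_{0.05}·3.04.
z = 1.645; L = -4.48 − 1.645 × 3.04 = -9.480.

-9.480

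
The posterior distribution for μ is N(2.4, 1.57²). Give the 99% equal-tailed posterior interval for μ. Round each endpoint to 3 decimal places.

[-1.644, 6.444]

The posterior is symmetric, so the 99% equal-tailed interval is μ = 2.4 ± z·1.57 with z = 2.576.
Half-width: 2.576 × 1.57 = 4.044.
2.4 − 4.044 = -1.644; 2.4 + 4.044 = 6.444.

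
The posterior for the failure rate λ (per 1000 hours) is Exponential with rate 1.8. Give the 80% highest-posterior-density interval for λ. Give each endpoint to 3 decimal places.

The exponential density is strictly decreasing on [0, ∞), so the HPD interval is anchored at 0: [0, q] with P(λ ≤ q) = 0.80.
q = −ln(1 − 0.80) / 1.8 = 1.6094 / 1.8 = 0.894.

[0.000, 0.894]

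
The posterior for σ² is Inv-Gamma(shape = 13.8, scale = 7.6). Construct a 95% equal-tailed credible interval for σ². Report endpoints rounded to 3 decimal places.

[0.346, 1.012]

Inverse-Gamma(13.8, 7.6) quantiles: F⁻¹(0.025) and F⁻¹(0.975).
Equivalently, 1/σ² ~ Gamma(13.8, rate = 7.6); invert its 0.975 and 0.025 quantiles.
Posterior mean ≈ 0.594, SD ≈ 0.173; a Normal approximation gives roughly [0.255, 0.933].
Exact: lower = 0.346; upper = 1.012.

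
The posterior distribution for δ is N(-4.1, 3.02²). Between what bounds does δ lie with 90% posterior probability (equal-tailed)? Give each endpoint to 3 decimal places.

The posterior is symmetric, so the 90% equal-tailed interval is δ = -4.1 ± z·3.02 with z = 1.645.
Half-width: 1.645 × 3.02 = 4.967.
-4.1 − 4.967 = -9.067; -4.1 + 4.967 = 0.867.

[-9.067, 0.867]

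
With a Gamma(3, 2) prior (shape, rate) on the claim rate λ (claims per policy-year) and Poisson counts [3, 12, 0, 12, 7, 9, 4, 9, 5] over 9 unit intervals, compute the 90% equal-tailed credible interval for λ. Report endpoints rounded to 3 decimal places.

Posterior: Gamma(3+61, 2+9) = Gamma(64, 11) (shape, rate).
Equal-tailed 90% interval: Gamma(64, 11) quantiles at 0.05 and 0.95.
Posterior mean ≈ 5.818, SD ≈ 0.727; a Normal approximation gives roughly [4.622, 7.014].
Exact: lower = 4.676; upper = 7.064.

[4.676, 7.064]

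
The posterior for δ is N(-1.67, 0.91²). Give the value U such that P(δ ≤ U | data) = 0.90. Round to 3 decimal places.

Need U with P(δ ≤ U) = 0.90: U = -1.67 + z_{0.1}·0.91.
z = 1.282; U = -1.67 + 1.282 × 0.91 = -0.504.

-0.504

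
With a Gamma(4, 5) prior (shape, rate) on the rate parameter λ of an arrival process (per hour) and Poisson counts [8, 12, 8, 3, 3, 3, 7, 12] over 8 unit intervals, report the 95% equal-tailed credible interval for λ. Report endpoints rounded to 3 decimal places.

[3.522, 5.854]

Posterior: Gamma(4+56, 5+8) = Gamma(60, 13) (shape, rate).
Equal-tailed 95% interval: Gamma(60, 13) quantiles at 0.025 and 0.975.
Posterior mean ≈ 4.615, SD ≈ 0.596; a Normal approximation gives roughly [3.448, 5.783].
Exact: lower = 3.522; upper = 5.854.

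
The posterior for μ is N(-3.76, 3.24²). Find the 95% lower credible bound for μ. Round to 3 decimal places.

-9.089

Need L with P(μ ≥ L) = 0.95: L = -3.76 − z_{0.05}·3.24.
z = 1.645; L = -3.76 − 1.645 × 3.24 = -9.089.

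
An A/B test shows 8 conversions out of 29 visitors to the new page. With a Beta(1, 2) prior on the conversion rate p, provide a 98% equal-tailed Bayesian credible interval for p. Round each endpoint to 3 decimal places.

Posterior: Beta(1+8, 2+21) = Beta(9, 23).
Equal-tailed 98% interval: the 0.01 and 0.99 quantiles of Beta(9, 23).
Posterior mean ≈ 0.281, SD ≈ 0.078; a Normal approximation gives roughly [0.099, 0.463].
Exact: F⁻¹(0.01) = 0.123; F⁻¹(0.99) = 0.479.

[0.123, 0.479]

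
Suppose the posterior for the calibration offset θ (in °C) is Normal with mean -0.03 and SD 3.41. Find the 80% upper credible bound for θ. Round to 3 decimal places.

2.840

Need U with P(θ ≤ U) = 0.80: U = -0.03 + z_{0.2}·3.41.
z = 0.842; U = -0.03 + 0.842 × 3.41 = 2.840.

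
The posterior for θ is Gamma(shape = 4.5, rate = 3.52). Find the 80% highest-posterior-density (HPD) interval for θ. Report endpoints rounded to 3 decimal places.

The posterior is unimodal and skewed, so the HPD interval has equal density at both endpoints and is the shortest 80% interval.
Solving f(0.450) = f(1.863) with F(1.863) − F(0.450) = 0.80 gives [0.450, 1.863].
For comparison, the equal-tailed interval is [0.592, 2.086]; the HPD is narrower and shifted toward the mode.

[0.450, 1.863]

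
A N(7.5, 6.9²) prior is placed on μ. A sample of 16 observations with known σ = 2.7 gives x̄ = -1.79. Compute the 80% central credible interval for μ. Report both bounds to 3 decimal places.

[-2.563, -0.841]

Posterior precision = 1/6.9² + 16/2.7² = 0.0210 + 2.1948 = 2.2158, so posterior SD = 0.6718.
Posterior mean = (7.5/6.9² + 16·-1.79/2.7²) / 2.2158 = -1.7019.
Interval: -1.7019 ± 1.282 × 0.6718 → [-2.563, -0.841].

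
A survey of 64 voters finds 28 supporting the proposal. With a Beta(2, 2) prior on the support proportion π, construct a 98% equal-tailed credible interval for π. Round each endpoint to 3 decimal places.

[0.306, 0.582]

Posterior: Beta(2+28, 2+36) = Beta(30, 38).
Equal-tailed 98% interval: the 0.01 and 0.99 quantiles of Beta(30, 38).
Posterior mean ≈ 0.441, SD ≈ 0.060; a Normal approximation gives roughly [0.302, 0.580].
Exact: F⁻¹(0.01) = 0.306; F⁻¹(0.99) = 0.582.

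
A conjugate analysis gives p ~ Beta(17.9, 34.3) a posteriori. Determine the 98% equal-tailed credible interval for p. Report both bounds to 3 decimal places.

[0.202, 0.501]

Posterior: Beta(17.9, 34.3).
Equal-tailed 98% interval: the 0.01 and 0.99 quantiles of Beta(17.9, 34.3).
Posterior mean ≈ 0.343, SD ≈ 0.065; a Normal approximation gives roughly [0.192, 0.494].
Exact: F⁻¹(0.01) = 0.202; F⁻¹(0.99) = 0.501.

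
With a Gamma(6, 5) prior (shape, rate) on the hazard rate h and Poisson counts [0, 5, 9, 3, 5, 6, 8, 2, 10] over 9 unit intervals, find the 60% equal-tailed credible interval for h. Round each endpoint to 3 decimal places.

[3.410, 4.291]

Posterior: Gamma(6+48, 5+9) = Gamma(54, 14) (shape, rate).
Equal-tailed 60% interval: Gamma(54, 14) quantiles at 0.2 and 0.8.
Posterior mean ≈ 3.857, SD ≈ 0.525; a Normal approximation gives roughly [3.415, 4.299].
Exact: lower = 3.410; upper = 4.291.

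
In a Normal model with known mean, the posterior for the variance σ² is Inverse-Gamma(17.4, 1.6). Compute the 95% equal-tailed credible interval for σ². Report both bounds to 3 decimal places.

Inverse-Gamma(17.4, 1.6) quantiles: F⁻¹(0.025) and F⁻¹(0.975).
Equivalently, 1/σ² ~ Gamma(17.4, rate = 1.6); invert its 0.975 and 0.025 quantiles.
Posterior mean ≈ 0.098, SD ≈ 0.025; a Normal approximation gives roughly [0.049, 0.146].
Exact: lower = 0.060; upper = 0.157.

[0.060, 0.157]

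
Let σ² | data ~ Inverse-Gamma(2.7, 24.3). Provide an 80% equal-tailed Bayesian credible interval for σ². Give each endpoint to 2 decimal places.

Inverse-Gamma(2.7, 24.3) quantiles: F⁻¹(0.1) and F⁻¹(0.9).
Equivalently, 1/σ² ~ Gamma(2.7, rate = 24.3); invert its 0.9 and 0.1 quantiles.
Posterior mean ≈ 14.29, SD ≈ 17.08; a Normal approximation gives roughly [-7.60, 36.19].
Exact: lower = 4.96; upper = 26.37.

[4.96, 26.37]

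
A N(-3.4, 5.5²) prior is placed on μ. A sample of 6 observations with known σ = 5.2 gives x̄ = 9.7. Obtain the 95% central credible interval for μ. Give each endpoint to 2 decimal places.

Posterior precision = 1/5.5² + 6/5.2² = 0.0331 + 0.2219 = 0.2550, so posterior SD = 1.9805.
Posterior mean = (-3.4/5.5² + 6·9.7/5.2²) / 0.2550 = 8.0014.
Interval: 8.0014 ± 1.960 × 1.9805 → [4.12, 11.88].

[4.12, 11.88]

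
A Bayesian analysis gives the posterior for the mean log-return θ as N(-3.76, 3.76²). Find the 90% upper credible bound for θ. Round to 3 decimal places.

1.059

Need U with P(θ ≤ U) = 0.90: U = -3.76 + z_{0.1}·3.76.
z = 1.282; U = -3.76 + 1.282 × 3.76 = 1.059.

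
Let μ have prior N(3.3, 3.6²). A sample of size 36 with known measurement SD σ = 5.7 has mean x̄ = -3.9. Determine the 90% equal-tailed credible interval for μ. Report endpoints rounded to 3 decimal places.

[-4.942, -1.920]

Posterior precision = 1/3.6² + 36/5.7² = 0.0772 + 1.1080 = 1.1852, so posterior SD = 0.9186.
Posterior mean = (3.3/3.6² + 36·-3.9/5.7²) / 1.1852 = -3.4313.
Interval: -3.4313 ± 1.645 × 0.9186 → [-4.942, -1.920].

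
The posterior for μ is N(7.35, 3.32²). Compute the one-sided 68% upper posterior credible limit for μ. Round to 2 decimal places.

8.90

Need U with P(μ ≤ U) = 0.68: U = 7.35 + z_{0.32}·3.32.
z = 0.468; U = 7.35 + 0.468 × 3.32 = 8.90.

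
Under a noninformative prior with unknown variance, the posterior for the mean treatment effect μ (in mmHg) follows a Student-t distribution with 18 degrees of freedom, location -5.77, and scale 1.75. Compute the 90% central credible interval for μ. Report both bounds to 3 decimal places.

[-8.805, -2.735]

The t_18 distribution is symmetric; the 90% interval is -5.77 ± t·1.75 with t_{0.95,18} = 1.734.
Half-width: 1.734 × 1.75 = 3.035.
-5.77 − 3.035 = -8.805; -5.77 + 3.035 = -2.735.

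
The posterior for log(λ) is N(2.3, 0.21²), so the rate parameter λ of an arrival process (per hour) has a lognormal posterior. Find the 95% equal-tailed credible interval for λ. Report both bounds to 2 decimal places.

[6.61, 15.05]

On the log scale the 95% interval is 2.3 ± 1.960 × 0.21 = [1.8884, 2.7116].
Exponentiate: [e^1.8884, e^2.7116] = [6.61, 15.05].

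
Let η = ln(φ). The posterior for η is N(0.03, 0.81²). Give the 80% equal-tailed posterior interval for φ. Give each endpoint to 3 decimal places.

[0.365, 2.910]

On the log scale the 80% interval is 0.03 ± 1.282 × 0.81 = [-1.0081, 1.0681].
Exponentiate: [e^-1.0081, e^1.0681] = [0.365, 2.910].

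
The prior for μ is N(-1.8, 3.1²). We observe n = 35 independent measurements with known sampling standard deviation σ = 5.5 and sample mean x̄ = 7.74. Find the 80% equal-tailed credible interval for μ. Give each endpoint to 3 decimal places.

[5.812, 8.094]

Posterior precision = 1/3.1² + 35/5.5² = 0.1041 + 1.1570 = 1.2611, so posterior SD = 0.8905.
Posterior mean = (-1.8/3.1² + 35·7.74/5.5²) / 1.2611 = 6.9528.
Interval: 6.9528 ± 1.282 × 0.8905 → [5.812, 8.094].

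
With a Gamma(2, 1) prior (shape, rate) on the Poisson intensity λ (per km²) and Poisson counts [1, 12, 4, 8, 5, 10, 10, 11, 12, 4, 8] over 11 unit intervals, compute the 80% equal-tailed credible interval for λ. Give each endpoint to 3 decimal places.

[6.273, 8.262]

Posterior: Gamma(2+85, 1+11) = Gamma(87, 12) (shape, rate).
Equal-tailed 80% interval: Gamma(87, 12) quantiles at 0.1 and 0.9.
Posterior mean ≈ 7.250, SD ≈ 0.777; a Normal approximation gives roughly [6.254, 8.246].
Exact: lower = 6.273; upper = 8.262.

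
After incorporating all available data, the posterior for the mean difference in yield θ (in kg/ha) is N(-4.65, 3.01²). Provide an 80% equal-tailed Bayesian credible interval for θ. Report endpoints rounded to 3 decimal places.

[-8.507, -0.793]

The posterior is symmetric, so the 80% equal-tailed interval is θ = -4.65 ± z·3.01 with z = 1.282.
Half-width: 1.282 × 3.01 = 3.857.
-4.65 − 3.857 = -8.507; -4.65 + 3.857 = -0.793.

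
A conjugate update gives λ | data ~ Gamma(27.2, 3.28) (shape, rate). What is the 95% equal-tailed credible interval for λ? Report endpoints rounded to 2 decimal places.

Posterior: Gamma(shape 27.2, rate 3.28).
Equal-tailed 95% interval: Gamma(27.2, 3.28) quantiles at 0.025 and 0.975.
Posterior mean ≈ 8.29, SD ≈ 1.59; a Normal approximation gives roughly [5.18, 11.41].
Exact: lower = 5.47; upper = 11.69.

[5.47, 11.69]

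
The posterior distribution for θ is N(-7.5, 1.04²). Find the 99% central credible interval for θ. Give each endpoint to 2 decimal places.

[-10.18, -4.82]

The posterior is symmetric, so the 99% equal-tailed interval is θ = -7.5 ± z·1.04 with z = 2.576.
Half-width: 2.576 × 1.04 = 2.68.
-7.5 − 2.68 = -10.18; -7.5 + 2.68 = -4.82.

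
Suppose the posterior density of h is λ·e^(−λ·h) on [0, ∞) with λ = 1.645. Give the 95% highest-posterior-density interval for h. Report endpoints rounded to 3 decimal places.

[0.000, 1.821]

The exponential density is strictly decreasing on [0, ∞), so the HPD interval is anchored at 0: [0, q] with P(h ≤ q) = 0.95.
q = −ln(1 − 0.95) / 1.645 = 2.9957 / 1.645 = 1.821.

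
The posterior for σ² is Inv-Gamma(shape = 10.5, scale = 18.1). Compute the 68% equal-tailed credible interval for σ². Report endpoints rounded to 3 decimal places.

Inverse-Gamma(10.5, 18.1) quantiles: F⁻¹(0.16) and F⁻¹(0.84).
Equivalently, 1/σ² ~ Gamma(10.5, rate = 18.1); invert its 0.84 and 0.16 quantiles.
Posterior mean ≈ 1.905, SD ≈ 0.653; a Normal approximation gives roughly [1.255, 2.555].
Exact: lower = 1.324; upper = 2.471.

[1.324, 2.471]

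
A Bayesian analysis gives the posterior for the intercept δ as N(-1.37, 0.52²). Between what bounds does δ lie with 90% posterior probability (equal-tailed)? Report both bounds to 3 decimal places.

The posterior is symmetric, so the 90% equal-tailed interval is δ = -1.37 ± z·0.52 with z = 1.645.
Half-width: 1.645 × 0.52 = 0.855.
-1.37 − 0.855 = -2.225; -1.37 + 0.855 = -0.515.

[-2.225, -0.515]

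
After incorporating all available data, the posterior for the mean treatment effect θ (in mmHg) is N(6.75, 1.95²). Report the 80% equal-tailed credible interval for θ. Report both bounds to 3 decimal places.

[4.251, 9.249]

The posterior is symmetric, so the 80% equal-tailed interval is θ = 6.75 ± z·1.95 with z = 1.282.
Half-width: 1.282 × 1.95 = 2.499.
6.75 − 2.499 = 4.251; 6.75 + 2.499 = 9.249.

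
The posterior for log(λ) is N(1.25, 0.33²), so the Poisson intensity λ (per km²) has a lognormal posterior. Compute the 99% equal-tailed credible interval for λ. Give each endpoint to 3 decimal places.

On the log scale the 99% interval is 1.25 ± 2.576 × 0.33 = [0.4000, 2.1000].
Exponentiate: [e^0.4000, e^2.1000] = [1.492, 8.166].

[1.492, 8.166]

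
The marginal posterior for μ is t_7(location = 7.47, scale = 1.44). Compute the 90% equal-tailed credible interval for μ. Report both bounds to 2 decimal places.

The t_7 distribution is symmetric; the 90% interval is 7.47 ± t·1.44 with t_{0.95,7} = 1.895.
Half-width: 1.895 × 1.44 = 2.73.
7.47 − 2.73 = 4.74; 7.47 + 2.73 = 10.20.

[4.74, 10.20]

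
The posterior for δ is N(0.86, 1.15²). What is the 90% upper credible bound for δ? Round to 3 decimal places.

2.334

Need U with P(δ ≤ U) = 0.90: U = 0.86 + z_{0.1}·1.15.
z = 1.282; U = 0.86 + 1.282 × 1.15 = 2.334.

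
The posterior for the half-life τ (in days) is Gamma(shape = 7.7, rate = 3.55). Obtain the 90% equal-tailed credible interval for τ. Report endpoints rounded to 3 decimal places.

[1.062, 3.594]

Posterior: Gamma(shape 7.7, rate 3.55).
Equal-tailed 90% interval: Gamma(7.7, 3.55) quantiles at 0.05 and 0.95.
Posterior mean ≈ 2.169, SD ≈ 0.782; a Normal approximation gives roughly [0.883, 3.455].
Exact: lower = 1.062; upper = 3.594.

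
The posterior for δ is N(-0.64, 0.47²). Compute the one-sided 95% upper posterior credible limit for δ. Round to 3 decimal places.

0.133

Need U with P(δ ≤ U) = 0.95: U = -0.64 + z_{0.05}·0.47.
z = 1.645; U = -0.64 + 1.645 × 0.47 = 0.133.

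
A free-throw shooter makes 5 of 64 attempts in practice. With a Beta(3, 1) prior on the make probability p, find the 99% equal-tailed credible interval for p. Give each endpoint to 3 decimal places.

[0.040, 0.237]

Posterior: Beta(3+5, 1+59) = Beta(8, 60).
Equal-tailed 99% interval: the 0.005 and 0.995 quantiles of Beta(8, 60).
Posterior mean ≈ 0.118, SD ≈ 0.039; a Normal approximation gives roughly [0.018, 0.218].
Exact: F⁻¹(0.005) = 0.040; F⁻¹(0.995) = 0.237.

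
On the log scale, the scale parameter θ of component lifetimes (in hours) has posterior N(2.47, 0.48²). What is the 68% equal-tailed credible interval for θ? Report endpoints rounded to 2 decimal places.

On the log scale the 68% interval is 2.47 ± 0.994 × 0.48 = [1.9927, 2.9473].
Exponentiate: [e^1.9927, e^2.9473] = [7.34, 19.06].

[7.34, 19.06]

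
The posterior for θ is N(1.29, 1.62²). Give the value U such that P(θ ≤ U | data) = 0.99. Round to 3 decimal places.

5.059

Need U with P(θ ≤ U) = 0.99: U = 1.29 + z_{0.01}·1.62.
z = 2.326; U = 1.29 + 2.326 × 1.62 = 5.059.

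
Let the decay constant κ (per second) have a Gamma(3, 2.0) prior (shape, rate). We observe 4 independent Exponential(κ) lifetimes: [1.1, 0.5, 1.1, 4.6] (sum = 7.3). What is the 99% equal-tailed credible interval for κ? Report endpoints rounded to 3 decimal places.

[0.219, 1.684]

Posterior: Gamma(3+4, 2.0+7.3) = Gamma(7, 9.3) (shape, rate).
Equal-tailed 99% interval: Gamma(7, 9.3) quantiles at 0.005 and 0.995.
Posterior mean ≈ 0.753, SD ≈ 0.284; a Normal approximation gives roughly [0.020, 1.485].
Exact: lower = 0.219; upper = 1.684.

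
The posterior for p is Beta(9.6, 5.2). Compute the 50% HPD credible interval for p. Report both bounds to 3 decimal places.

The posterior is unimodal and skewed, so the HPD interval has equal density at both endpoints and is the shortest 50% interval.
Solving f(0.585) = f(0.752) with F(0.752) − F(0.585) = 0.50 gives [0.585, 0.752].
For comparison, the equal-tailed interval is [0.568, 0.736]; the HPD is narrower and shifted toward the mode.

[0.585, 0.752]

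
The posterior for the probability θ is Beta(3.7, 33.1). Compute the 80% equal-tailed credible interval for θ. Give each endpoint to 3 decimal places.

[0.044, 0.167]

Posterior: Beta(3.7, 33.1).
Equal-tailed 80% interval: the 0.1 and 0.9 quantiles of Beta(3.7, 33.1).
Posterior mean ≈ 0.101, SD ≈ 0.049; a Normal approximation gives roughly [0.038, 0.163].
Exact: F⁻¹(0.1) = 0.044; F⁻¹(0.9) = 0.167.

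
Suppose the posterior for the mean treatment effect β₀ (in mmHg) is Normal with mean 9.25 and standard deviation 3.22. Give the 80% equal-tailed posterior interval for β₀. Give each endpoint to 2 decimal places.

The posterior is symmetric, so the 80% equal-tailed interval is β₀ = 9.25 ± z·3.22 with z = 1.282.
Half-width: 1.282 × 3.22 = 4.13.
9.25 − 4.13 = 5.12; 9.25 + 4.13 = 13.38.

[5.12, 13.38]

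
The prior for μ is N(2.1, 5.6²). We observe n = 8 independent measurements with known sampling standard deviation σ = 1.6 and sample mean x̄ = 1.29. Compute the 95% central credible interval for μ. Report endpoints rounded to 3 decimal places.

[0.195, 2.401]

Posterior precision = 1/5.6² + 8/1.6² = 0.0319 + 3.1250 = 3.1569, so posterior SD = 0.5628.
Posterior mean = (2.1/5.6² + 8·1.29/1.6²) / 3.1569 = 1.2982.
Interval: 1.2982 ± 1.960 × 0.5628 → [0.195, 2.401].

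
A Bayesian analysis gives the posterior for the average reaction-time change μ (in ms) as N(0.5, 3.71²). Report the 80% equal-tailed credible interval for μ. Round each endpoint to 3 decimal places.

[-4.255, 5.255]

The posterior is symmetric, so the 80% equal-tailed interval is μ = 0.5 ± z·3.71 with z = 1.282.
Half-width: 1.282 × 3.71 = 4.755.
0.5 − 4.755 = -4.255; 0.5 + 4.755 = 5.255.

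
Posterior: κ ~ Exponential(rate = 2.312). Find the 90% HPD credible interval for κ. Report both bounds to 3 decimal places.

The exponential density is strictly decreasing on [0, ∞), so the HPD interval is anchored at 0: [0, q] with P(κ ≤ q) = 0.90.
q = −ln(1 − 0.90) / 2.312 = 2.3026 / 2.312 = 0.996.

[0.000, 0.996]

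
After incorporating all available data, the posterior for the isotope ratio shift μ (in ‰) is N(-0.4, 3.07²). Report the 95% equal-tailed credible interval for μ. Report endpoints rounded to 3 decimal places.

[-6.417, 5.617]

The posterior is symmetric, so the 95% equal-tailed interval is μ = -0.4 ± z·3.07 with z = 1.960.
Half-width: 1.960 × 3.07 = 6.017.
-0.4 − 6.017 = -6.417; -0.4 + 6.017 = 5.617.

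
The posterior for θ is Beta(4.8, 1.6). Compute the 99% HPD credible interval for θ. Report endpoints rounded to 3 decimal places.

The posterior is unimodal and skewed, so the HPD interval has equal density at both endpoints and is the shortest 99% interval.
Solving f(0.313) = f(1.000) with F(1.000) − F(0.313) = 0.99 gives [0.313, 1.000].
For comparison, the equal-tailed interval is [0.270, 0.991]; the HPD is narrower and shifted toward the mode.

[0.313, 1.000]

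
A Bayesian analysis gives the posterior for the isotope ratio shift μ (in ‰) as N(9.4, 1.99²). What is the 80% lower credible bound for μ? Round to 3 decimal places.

7.725

Need L with P(μ ≥ L) = 0.80: L = 9.4 − z_{0.2}·1.99.
z = 0.842; L = 9.4 − 0.842 × 1.99 = 7.725.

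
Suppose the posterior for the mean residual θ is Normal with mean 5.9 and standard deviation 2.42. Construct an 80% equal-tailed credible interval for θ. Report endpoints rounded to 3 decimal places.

The posterior is symmetric, so the 80% equal-tailed interval is θ = 5.9 ± z·2.42 with z = 1.282.
Half-width: 1.282 × 2.42 = 3.101.
5.9 − 3.101 = 2.799; 5.9 + 3.101 = 9.001.

[2.799, 9.001]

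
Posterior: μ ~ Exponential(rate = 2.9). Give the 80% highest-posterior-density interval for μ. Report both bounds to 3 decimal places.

The exponential density is strictly decreasing on [0, ∞), so the HPD interval is anchored at 0: [0, q] with P(μ ≤ q) = 0.80.
q = −ln(1 − 0.80) / 2.9 = 1.6094 / 2.9 = 0.555.

[0.000, 0.555]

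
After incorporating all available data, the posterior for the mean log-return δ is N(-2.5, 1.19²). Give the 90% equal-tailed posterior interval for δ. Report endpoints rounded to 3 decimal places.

The posterior is symmetric, so the 90% equal-tailed interval is δ = -2.5 ± z·1.19 with z = 1.645.
Half-width: 1.645 × 1.19 = 1.957.
-2.5 − 1.957 = -4.457; -2.5 + 1.957 = -0.543.

[-4.457, -0.543]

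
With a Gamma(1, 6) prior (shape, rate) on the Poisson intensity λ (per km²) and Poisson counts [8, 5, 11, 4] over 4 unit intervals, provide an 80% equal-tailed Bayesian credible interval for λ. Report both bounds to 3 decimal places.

[2.235, 3.608]

Posterior: Gamma(1+28, 6+4) = Gamma(29, 10) (shape, rate).
Equal-tailed 80% interval: Gamma(29, 10) quantiles at 0.1 and 0.9.
Posterior mean ≈ 2.900, SD ≈ 0.539; a Normal approximation gives roughly [2.210, 3.590].
Exact: lower = 2.235; upper = 3.608.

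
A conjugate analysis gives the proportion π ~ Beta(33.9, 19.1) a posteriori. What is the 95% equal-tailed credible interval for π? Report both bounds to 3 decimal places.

Posterior: Beta(33.9, 19.1).
Equal-tailed 95% interval: the 0.025 and 0.975 quantiles of Beta(33.9, 19.1).
Posterior mean ≈ 0.640, SD ≈ 0.065; a Normal approximation gives roughly [0.512, 0.768].
Exact: F⁻¹(0.025) = 0.507; F⁻¹(0.975) = 0.762.

[0.507, 0.762]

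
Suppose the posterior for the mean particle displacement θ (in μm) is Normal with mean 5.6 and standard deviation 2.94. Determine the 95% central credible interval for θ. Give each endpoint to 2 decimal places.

[-0.16, 11.36]

The posterior is symmetric, so the 95% equal-tailed interval is θ = 5.6 ± z·2.94 with z = 1.960.
Half-width: 1.960 × 2.94 = 5.76.
5.6 − 5.76 = -0.16; 5.6 + 5.76 = 11.36.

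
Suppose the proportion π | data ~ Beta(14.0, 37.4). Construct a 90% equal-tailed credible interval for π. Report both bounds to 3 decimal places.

Posterior: Beta(14.0, 37.4).
Equal-tailed 90% interval: the 0.05 and 0.95 quantiles of Beta(14.0, 37.4).
Posterior mean ≈ 0.272, SD ≈ 0.061; a Normal approximation gives roughly [0.171, 0.374].
Exact: F⁻¹(0.05) = 0.176; F⁻¹(0.95) = 0.378.

[0.176, 0.378]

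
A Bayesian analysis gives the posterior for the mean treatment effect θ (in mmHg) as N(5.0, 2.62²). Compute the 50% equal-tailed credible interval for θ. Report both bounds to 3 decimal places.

The posterior is symmetric, so the 50% equal-tailed interval is θ = 5.0 ± z·2.62 with z = 0.674.
Half-width: 0.674 × 2.62 = 1.767.
5.0 − 1.767 = 3.233; 5.0 + 1.767 = 6.767.

[3.233, 6.767]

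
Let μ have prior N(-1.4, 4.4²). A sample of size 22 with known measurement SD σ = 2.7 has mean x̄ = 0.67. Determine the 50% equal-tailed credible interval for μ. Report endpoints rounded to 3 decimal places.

[0.250, 1.020]

Posterior precision = 1/4.4² + 22/2.7² = 0.0517 + 3.0178 = 3.0695, so posterior SD = 0.5708.
Posterior mean = (-1.4/4.4² + 22·0.67/2.7²) / 3.0695 = 0.6352.
Interval: 0.6352 ± 0.674 × 0.5708 → [0.250, 1.020].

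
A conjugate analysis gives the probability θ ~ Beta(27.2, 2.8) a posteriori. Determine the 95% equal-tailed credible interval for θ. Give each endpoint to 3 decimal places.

Posterior: Beta(27.2, 2.8).
Equal-tailed 95% interval: the 0.025 and 0.975 quantiles of Beta(27.2, 2.8).
Posterior mean ≈ 0.907, SD ≈ 0.052; a Normal approximation gives roughly [0.804, 1.009].
Exact: F⁻¹(0.025) = 0.782; F⁻¹(0.975) = 0.981.

[0.782, 0.981]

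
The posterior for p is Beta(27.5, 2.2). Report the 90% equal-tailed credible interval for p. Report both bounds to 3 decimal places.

[0.835, 0.985]

Posterior: Beta(27.5, 2.2).
Equal-tailed 90% interval: the 0.05 and 0.95 quantiles of Beta(27.5, 2.2).
Posterior mean ≈ 0.926, SD ≈ 0.047; a Normal approximation gives roughly [0.848, 1.004].
Exact: F⁻¹(0.05) = 0.835; F⁻¹(0.95) = 0.985.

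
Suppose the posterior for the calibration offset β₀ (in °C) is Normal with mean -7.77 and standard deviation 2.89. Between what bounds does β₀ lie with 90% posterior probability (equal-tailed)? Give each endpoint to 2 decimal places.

[-12.52, -3.02]

The posterior is symmetric, so the 90% equal-tailed interval is β₀ = -7.77 ± z·2.89 with z = 1.645.
Half-width: 1.645 × 2.89 = 4.75.
-7.77 − 4.75 = -12.52; -7.77 + 4.75 = -3.02.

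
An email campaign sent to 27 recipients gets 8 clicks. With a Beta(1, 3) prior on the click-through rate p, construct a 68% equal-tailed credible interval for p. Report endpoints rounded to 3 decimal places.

Posterior: Beta(1+8, 3+19) = Beta(9, 22).
Equal-tailed 68% interval: the 0.16 and 0.84 quantiles of Beta(9, 22).
Posterior mean ≈ 0.290, SD ≈ 0.080; a Normal approximation gives roughly [0.211, 0.370].
Exact: F⁻¹(0.16) = 0.210; F⁻¹(0.84) = 0.371.

[0.210, 0.371]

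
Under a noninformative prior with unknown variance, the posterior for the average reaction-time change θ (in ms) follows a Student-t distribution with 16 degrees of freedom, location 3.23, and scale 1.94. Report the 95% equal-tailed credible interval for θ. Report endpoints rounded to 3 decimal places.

The t_16 distribution is symmetric; the 95% interval is 3.23 ± t·1.94 with t_{0.975,16} = 2.120.
Half-width: 2.120 × 1.94 = 4.113.
3.23 − 4.113 = -0.883; 3.23 + 4.113 = 7.343.

[-0.883, 7.343]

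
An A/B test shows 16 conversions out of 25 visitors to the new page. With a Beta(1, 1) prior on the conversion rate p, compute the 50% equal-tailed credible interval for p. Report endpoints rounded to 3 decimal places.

[0.568, 0.694]

Posterior: Beta(1+16, 1+9) = Beta(17, 10).
Equal-tailed 50% interval: the 0.25 and 0.75 quantiles of Beta(17, 10).
Posterior mean ≈ 0.630, SD ≈ 0.091; a Normal approximation gives roughly [0.568, 0.691].
Exact: F⁻¹(0.25) = 0.568; F⁻¹(0.75) = 0.694.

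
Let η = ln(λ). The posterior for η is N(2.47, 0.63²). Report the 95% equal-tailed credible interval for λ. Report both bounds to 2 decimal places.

On the log scale the 95% interval is 2.47 ± 1.960 × 0.63 = [1.2352, 3.7048].
Exponentiate: [e^1.2352, e^3.7048] = [3.44, 40.64].

[3.44, 40.64]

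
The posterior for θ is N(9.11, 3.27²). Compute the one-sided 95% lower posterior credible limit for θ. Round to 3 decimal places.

3.731

Need L with P(θ ≥ L) = 0.95: L = 9.11 − z_{0.05}·3.27.
z = 1.645; L = 9.11 − 1.645 × 3.27 = 3.731.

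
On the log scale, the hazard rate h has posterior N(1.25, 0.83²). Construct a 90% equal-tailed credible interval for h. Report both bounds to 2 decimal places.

[0.89, 13.67]

On the log scale the 90% interval is 1.25 ± 1.645 × 0.83 = [-0.1152, 2.6152].
Exponentiate: [e^-0.1152, e^2.6152] = [0.89, 13.67].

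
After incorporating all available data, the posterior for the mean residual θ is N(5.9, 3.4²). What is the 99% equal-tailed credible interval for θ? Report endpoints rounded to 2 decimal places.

[-2.86, 14.66]

The posterior is symmetric, so the 99% equal-tailed interval is θ = 5.9 ± z·3.4 with z = 2.576.
Half-width: 2.576 × 3.4 = 8.76.
5.9 − 8.76 = -2.86; 5.9 + 8.76 = 14.66.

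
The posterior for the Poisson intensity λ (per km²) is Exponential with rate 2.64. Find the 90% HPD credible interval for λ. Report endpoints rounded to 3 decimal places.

[0.000, 0.872]

The exponential density is strictly decreasing on [0, ∞), so the HPD interval is anchored at 0: [0, q] with P(λ ≤ q) = 0.90.
q = −ln(1 − 0.90) / 2.64 = 2.3026 / 2.64 = 0.872.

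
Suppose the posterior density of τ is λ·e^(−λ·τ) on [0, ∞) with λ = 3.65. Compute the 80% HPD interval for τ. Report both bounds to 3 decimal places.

The exponential density is strictly decreasing on [0, ∞), so the HPD interval is anchored at 0: [0, q] with P(τ ≤ q) = 0.80.
q = −ln(1 − 0.80) / 3.65 = 1.6094 / 3.65 = 0.441.

[0.000, 0.441]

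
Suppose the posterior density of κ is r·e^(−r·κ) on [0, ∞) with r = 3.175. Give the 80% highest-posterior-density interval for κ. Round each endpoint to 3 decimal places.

[0.000, 0.507]

The exponential density is strictly decreasing on [0, ∞), so the HPD interval is anchored at 0: [0, q] with P(κ ≤ q) = 0.80.
q = −ln(1 − 0.80) / 3.175 = 1.6094 / 3.175 = 0.507.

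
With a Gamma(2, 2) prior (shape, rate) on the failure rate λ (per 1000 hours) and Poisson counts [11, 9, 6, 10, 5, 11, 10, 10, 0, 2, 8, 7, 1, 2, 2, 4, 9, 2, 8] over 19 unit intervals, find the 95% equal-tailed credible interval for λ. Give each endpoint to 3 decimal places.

[4.694, 6.729]

Posterior: Gamma(2+117, 2+19) = Gamma(119, 21) (shape, rate).
Equal-tailed 95% interval: Gamma(119, 21) quantiles at 0.025 and 0.975.
Posterior mean ≈ 5.667, SD ≈ 0.519; a Normal approximation gives roughly [4.649, 6.685].
Exact: lower = 4.694; upper = 6.729.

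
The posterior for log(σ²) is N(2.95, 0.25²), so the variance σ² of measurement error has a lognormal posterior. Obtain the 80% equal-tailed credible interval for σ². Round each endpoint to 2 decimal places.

[13.87, 26.32]

On the log scale the 80% interval is 2.95 ± 1.282 × 0.25 = [2.6296, 3.2704].
Exponentiate: [e^2.6296, e^3.2704] = [13.87, 26.32].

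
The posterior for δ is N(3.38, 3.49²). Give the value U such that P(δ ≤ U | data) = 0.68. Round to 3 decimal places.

5.012

Need U with P(δ ≤ U) = 0.68: U = 3.38 + z_{0.32}·3.49.
z = 0.468; U = 3.38 + 0.468 × 3.49 = 5.012.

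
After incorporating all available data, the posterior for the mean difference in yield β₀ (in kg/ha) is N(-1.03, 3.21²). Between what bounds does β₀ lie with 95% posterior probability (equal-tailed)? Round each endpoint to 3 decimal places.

The posterior is symmetric, so the 95% equal-tailed interval is β₀ = -1.03 ± z·3.21 with z = 1.960.
Half-width: 1.960 × 3.21 = 6.291.
-1.03 − 6.291 = -7.321; -1.03 + 6.291 = 5.261.

[-7.321, 5.261]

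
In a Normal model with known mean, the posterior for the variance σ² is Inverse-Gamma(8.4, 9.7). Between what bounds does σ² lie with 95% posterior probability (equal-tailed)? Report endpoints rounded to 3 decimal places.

Inverse-Gamma(8.4, 9.7) quantiles: F⁻¹(0.025) and F⁻¹(0.975).
Equivalently, 1/σ² ~ Gamma(8.4, rate = 9.7); invert its 0.975 and 0.025 quantiles.
Posterior mean ≈ 1.311, SD ≈ 0.518; a Normal approximation gives roughly [0.295, 2.326].
Exact: lower = 0.648; upper = 2.610.

[0.648, 2.610]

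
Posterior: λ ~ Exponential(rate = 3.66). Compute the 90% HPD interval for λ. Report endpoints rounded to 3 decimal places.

[0.000, 0.629]

The exponential density is strictly decreasing on [0, ∞), so the HPD interval is anchored at 0: [0, q] with P(λ ≤ q) = 0.90.
q = −ln(1 − 0.90) / 3.66 = 2.3026 / 3.66 = 0.629.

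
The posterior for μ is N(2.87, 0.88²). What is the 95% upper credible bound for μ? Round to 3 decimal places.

Need U with P(μ ≤ U) = 0.95: U = 2.87 + z_{0.05}·0.88.
z = 1.645; U = 2.87 + 1.645 × 0.88 = 4.317.

4.317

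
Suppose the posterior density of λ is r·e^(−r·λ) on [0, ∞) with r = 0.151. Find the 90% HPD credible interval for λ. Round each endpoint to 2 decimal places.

[0.00, 15.25]

The exponential density is strictly decreasing on [0, ∞), so the HPD interval is anchored at 0: [0, q] with P(λ ≤ q) = 0.90.
q = −ln(1 − 0.90) / 0.151 = 2.3026 / 0.151 = 15.25.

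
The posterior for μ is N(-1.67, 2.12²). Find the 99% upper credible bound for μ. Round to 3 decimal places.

Need U with P(μ ≤ U) = 0.99: U = -1.67 + z_{0.01}·2.12.
z = 2.326; U = -1.67 + 2.326 × 2.12 = 3.262.

3.262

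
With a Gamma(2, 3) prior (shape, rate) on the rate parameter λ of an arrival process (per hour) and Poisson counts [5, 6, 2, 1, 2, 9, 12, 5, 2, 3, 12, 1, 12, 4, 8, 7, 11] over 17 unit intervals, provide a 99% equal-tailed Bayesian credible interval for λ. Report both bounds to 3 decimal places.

Posterior: Gamma(2+102, 3+17) = Gamma(104, 20) (shape, rate).
Equal-tailed 99% interval: Gamma(104, 20) quantiles at 0.005 and 0.995.
Posterior mean ≈ 5.200, SD ≈ 0.510; a Normal approximation gives roughly [3.887, 6.513].
Exact: lower = 3.981; upper = 6.607.

[3.981, 6.607]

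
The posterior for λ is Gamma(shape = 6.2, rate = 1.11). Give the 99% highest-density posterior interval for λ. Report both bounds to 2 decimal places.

[1.14, 12.28]

The posterior is unimodal and skewed, so the HPD interval has equal density at both endpoints and is the shortest 99% interval.
Solving f(1.14) = f(12.28) with F(12.28) − F(1.14) = 0.99 gives [1.14, 12.28].
For comparison, the equal-tailed interval is [1.47, 13.02]; the HPD is narrower and shifted toward the mode.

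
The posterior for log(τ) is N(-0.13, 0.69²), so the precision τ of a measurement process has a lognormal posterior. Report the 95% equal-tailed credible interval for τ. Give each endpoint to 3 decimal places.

[0.227, 3.395]

On the log scale the 95% interval is -0.13 ± 1.960 × 0.69 = [-1.4824, 1.2224].
Exponentiate: [e^-1.4824, e^1.2224] = [0.227, 3.395].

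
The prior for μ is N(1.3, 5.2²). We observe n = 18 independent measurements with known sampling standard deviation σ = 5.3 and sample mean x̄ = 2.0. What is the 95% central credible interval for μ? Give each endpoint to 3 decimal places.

Posterior precision = 1/5.2² + 18/5.3² = 0.0370 + 0.6408 = 0.6778, so posterior SD = 1.2147.
Posterior mean = (1.3/5.2² + 18·2.0/5.3²) / 0.6778 = 1.9618.
Interval: 1.9618 ± 1.960 × 1.2147 → [-0.419, 4.343].

[-0.419, 4.343]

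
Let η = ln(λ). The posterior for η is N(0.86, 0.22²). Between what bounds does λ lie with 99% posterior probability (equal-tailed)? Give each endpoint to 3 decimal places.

On the log scale the 99% interval is 0.86 ± 2.576 × 0.22 = [0.2933, 1.4267].
Exponentiate: [e^0.2933, e^1.4267] = [1.341, 4.165].

[1.341, 4.165]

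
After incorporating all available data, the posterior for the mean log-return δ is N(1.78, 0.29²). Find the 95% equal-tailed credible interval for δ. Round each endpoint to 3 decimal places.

The posterior is symmetric, so the 95% equal-tailed interval is δ = 1.78 ± z·0.29 with z = 1.960.
Half-width: 1.960 × 0.29 = 0.568.
1.78 − 0.568 = 1.212; 1.78 + 0.568 = 2.348.

[1.212, 2.348]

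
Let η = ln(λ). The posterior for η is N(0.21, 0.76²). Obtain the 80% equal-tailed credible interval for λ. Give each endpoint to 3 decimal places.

On the log scale the 80% interval is 0.21 ± 1.282 × 0.76 = [-0.7640, 1.1840].
Exponentiate: [e^-0.7640, e^1.1840] = [0.466, 3.267].

[0.466, 3.267]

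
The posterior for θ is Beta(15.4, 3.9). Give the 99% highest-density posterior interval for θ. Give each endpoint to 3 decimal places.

[0.547, 0.974]

The posterior is unimodal and skewed, so the HPD interval has equal density at both endpoints and is the shortest 99% interval.
Solving f(0.547) = f(0.974) with F(0.974) − F(0.547) = 0.99 gives [0.547, 0.974].
For comparison, the equal-tailed interval is [0.524, 0.963]; the HPD is narrower and shifted toward the mode.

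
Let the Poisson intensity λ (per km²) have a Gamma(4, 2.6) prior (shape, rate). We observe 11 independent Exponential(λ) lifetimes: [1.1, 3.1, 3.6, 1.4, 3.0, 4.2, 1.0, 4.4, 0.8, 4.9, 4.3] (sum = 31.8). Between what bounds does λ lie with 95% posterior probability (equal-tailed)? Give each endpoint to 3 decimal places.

[0.244, 0.683]

Posterior: Gamma(4+11, 2.6+31.8) = Gamma(15, 34.4) (shape, rate).
Equal-tailed 95% interval: Gamma(15, 34.4) quantiles at 0.025 and 0.975.
Posterior mean ≈ 0.436, SD ≈ 0.113; a Normal approximation gives roughly [0.215, 0.657].
Exact: lower = 0.244; upper = 0.683.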